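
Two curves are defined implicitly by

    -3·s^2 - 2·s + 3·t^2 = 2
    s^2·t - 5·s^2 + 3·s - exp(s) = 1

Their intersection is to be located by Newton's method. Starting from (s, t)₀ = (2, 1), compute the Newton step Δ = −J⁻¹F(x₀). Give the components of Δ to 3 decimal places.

(-0.759, 0.729)

At (2, 1): F = (-15.000, -18.38906).
Jacobian J = [[-6·s - 2, 6·t], [2·s·t - 10·s - exp(s) + 3, s^2]].
At the point, J = [[-14.000, 6.000], [-20.38906, 4.000]] (det J = 66.33434).
Solving J·Δ = −F gives Δ = (-0.759, 0.729).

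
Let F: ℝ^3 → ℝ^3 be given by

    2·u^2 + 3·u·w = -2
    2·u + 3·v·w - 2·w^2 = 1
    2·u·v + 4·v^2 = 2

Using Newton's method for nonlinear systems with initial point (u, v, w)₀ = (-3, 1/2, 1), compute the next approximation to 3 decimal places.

At (-3, 1/2, 1): F = (11.000, -7.500, -4.000).
Jacobian J = [[4·u + 3·w, 0, 3·u], [2, 3·w, 3·v - 4·w], [2·v, 2·u + 8·v, 0]].
At the point, J = [[-9.000, 0.000, -9.000], [2.000, 3.000, -2.500], [1.000, -2.000, 0.000]] (det J = 108.000).
Solving J·Δ = −F gives Δ = (2.759, -0.620, -1.537).
Then the next iterate is (u, v, w)₁ = (-0.241, -0.120, -0.537).

(-0.241, -0.120, -0.537)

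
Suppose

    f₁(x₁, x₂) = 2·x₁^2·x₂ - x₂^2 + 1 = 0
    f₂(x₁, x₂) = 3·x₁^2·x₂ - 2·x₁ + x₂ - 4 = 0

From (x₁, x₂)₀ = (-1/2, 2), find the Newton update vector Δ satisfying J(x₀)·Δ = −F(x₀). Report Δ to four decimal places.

(-0.0500, -0.5143)

At (-1/2, 2): F = (-2.0000, 0.5000).
Jacobian J = [[4·x₁·x₂, 2·x₁^2 - 2·x₂], [6·x₁·x₂ - 2, 3·x₁^2 + 1]].
At the point, J = [[-4.0000, -3.5000], [-8.0000, 1.7500]] (det J = -35.0000).
Solving J·Δ = −F gives Δ = (-0.0500, -0.5143).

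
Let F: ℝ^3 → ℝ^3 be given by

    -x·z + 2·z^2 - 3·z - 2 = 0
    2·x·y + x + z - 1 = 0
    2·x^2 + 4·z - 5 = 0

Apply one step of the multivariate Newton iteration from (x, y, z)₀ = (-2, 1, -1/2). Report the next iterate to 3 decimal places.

At (-2, 1, -1/2): F = (-1.000, -7.500, 1.000).
Jacobian J = [[-z, 0, -x + 4·z - 3], [2·y + 1, 2·x, 1], [4·x, 0, 4]].
At the point, J = [[0.500, 0.000, -3.000], [3.000, -4.000, 1.000], [-8.000, 0.000, 4.000]] (det J = 88.000).
Solving J·Δ = −F gives Δ = (-0.045, -1.994, -0.341).
Then the next iterate is (x, y, z)₁ = (-2.045, -0.994, -0.841).

(-2.045, -0.994, -0.841)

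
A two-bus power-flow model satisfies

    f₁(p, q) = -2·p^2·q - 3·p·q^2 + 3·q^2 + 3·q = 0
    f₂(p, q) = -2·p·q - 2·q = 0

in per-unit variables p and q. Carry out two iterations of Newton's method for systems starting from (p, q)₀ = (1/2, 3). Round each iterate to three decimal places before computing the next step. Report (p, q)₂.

(0.093, 0.063)

At (1/2, 3): F = (21.000, -9.000).
Jacobian J = [[-4·p·q - 3·q^2, -2·p^2 - 6·p·q + 6·q + 3], [-2·q, -2·p - 2]].
At the point, J = [[-33.000, 11.500], [-6.000, -3.000]] (det J = 168.000).
Solving J·Δ = −F gives Δ = (-0.241, -2.518).
Then the next iterate is (p, q)₁ = (0.259, 0.482).
Round to (0.259, 0.482) and repeat: F = (1.89779, -1.21368), J = [[-1.19632, 5.00881], [-0.964, -2.518]].
Δ = (-0.166, -0.419), so (p, q)₂ = (0.093, 0.063).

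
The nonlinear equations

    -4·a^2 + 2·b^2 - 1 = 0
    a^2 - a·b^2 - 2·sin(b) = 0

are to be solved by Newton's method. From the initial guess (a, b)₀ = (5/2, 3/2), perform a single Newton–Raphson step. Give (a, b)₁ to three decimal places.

(1.235, 0.865)

At (5/2, 3/2): F = (-21.500, -1.36999).
Jacobian J = [[-8·a, 4·b], [2·a - b^2, -2·a·b - 2·cos(b)]].
At the point, J = [[-20.000, 6.000], [2.750, -7.64147]] (det J = 136.32949).
Solving J·Δ = −F gives Δ = (-1.265, -0.635).
Then the next iterate is (a, b)₁ = (1.235, 0.865).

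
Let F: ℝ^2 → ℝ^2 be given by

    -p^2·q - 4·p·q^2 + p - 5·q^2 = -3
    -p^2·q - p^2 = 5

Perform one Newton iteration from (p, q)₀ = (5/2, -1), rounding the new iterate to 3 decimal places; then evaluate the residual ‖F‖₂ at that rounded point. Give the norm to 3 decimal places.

At (5/2, -1): F = (-3.250, -5.000).
Jacobian J = [[-2·p·q - 4·q^2 + 1, -p^2 - 8·p·q - 10·q], [-2·p·q - 2·p, -p^2]].
At the point, J = [[2.000, 23.750], [0.000, -6.250]] (det J = -12.500).
Solving J·Δ = −F gives Δ = (11.125, -0.800).
Then the next iterate is (p, q)₁ = (13.625, -1.800).
Re-evaluating at (13.625, -1.800): F = (157.99812, 143.51250), so ‖F‖₂ = 213.446.

213.446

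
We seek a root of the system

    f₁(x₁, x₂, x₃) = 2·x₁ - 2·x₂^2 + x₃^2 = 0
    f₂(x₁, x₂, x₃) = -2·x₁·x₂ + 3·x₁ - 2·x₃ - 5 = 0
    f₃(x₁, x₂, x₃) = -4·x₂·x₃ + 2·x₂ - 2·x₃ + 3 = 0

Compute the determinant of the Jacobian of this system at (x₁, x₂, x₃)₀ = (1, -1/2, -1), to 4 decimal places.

-24.0000

J = [[2, -4·x₂, 2·x₃], [-2·x₂ + 3, -2·x₁, -2], [0, -4·x₃ + 2, -4·x₂ - 2]].
At the point, J = [[2.0000, 2.0000, -2.0000], [4.0000, -2.0000, -2.0000], [0.0000, 6.0000, 0.0000]].
det J = -24.0000.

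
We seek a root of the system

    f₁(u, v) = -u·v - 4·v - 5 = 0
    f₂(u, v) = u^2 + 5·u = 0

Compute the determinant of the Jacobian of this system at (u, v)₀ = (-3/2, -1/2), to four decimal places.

5.0000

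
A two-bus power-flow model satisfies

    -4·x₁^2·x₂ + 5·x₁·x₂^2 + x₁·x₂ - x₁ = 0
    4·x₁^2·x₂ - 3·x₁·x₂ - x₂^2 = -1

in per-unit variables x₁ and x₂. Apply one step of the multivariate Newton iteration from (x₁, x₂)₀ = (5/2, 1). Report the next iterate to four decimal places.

(1.6364, 0.8182)

At (5/2, 1): F = (-12.5000, 17.5000).
Jacobian J = [[-8·x₁·x₂ + 5·x₂^2 + x₂ - 1, -4·x₁^2 + 10·x₁·x₂ + x₁], [8·x₁·x₂ - 3·x₂, 4·x₁^2 - 3·x₁ - 2·x₂]].
At the point, J = [[-15.0000, 2.5000], [17.0000, 15.5000]] (det J = -275.0000).
Solving J·Δ = −F gives Δ = (-0.8636, -0.1818).
Then the next iterate is (x₁, x₂)₁ = (1.6364, 0.8182).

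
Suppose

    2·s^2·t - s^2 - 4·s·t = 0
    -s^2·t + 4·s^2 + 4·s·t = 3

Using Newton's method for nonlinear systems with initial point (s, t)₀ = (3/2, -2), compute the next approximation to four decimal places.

(1.5500, -1.7333)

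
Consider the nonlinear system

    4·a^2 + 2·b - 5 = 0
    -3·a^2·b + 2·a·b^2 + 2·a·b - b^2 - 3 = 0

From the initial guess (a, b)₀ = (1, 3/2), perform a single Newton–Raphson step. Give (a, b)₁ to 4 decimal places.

At (1, 3/2): F = (2.0000, -2.2500).
Jacobian J = [[8·a, 2], [-6·a·b + 2·b^2 + 2·b, -3·a^2 + 4·a·b + 2·a - 2·b]].
At the point, J = [[8.0000, 2.0000], [-1.5000, 2.0000]] (det J = 19.0000).
Solving J·Δ = −F gives Δ = (-0.4474, 0.7895).
Then the next iterate is (a, b)₁ = (0.5526, 2.2895).

(0.5526, 2.2895)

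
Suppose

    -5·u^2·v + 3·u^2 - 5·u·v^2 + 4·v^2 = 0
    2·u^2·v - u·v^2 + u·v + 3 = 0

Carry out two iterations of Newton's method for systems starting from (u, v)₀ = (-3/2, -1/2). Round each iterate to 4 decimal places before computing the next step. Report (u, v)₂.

(-3.1570, 1.1944)

At (-3/2, -1/2): F = (15.2500, 1.8750).
Jacobian J = [[-10·u·v + 6·u - 5·v^2, -5·u^2 - 10·u·v + 8·v], [4·u·v - v^2 + v, 2·u^2 - 2·u·v + u]].
At the point, J = [[-17.7500, -22.7500], [2.2500, 1.5000]] (det J = 24.5625).
Solving J·Δ = −F gives Δ = (-2.6679, 2.7519).
Then the next iterate is (u, v)₁ = (-4.1679, 2.2519).
Round to (-4.1679, 2.2519) and repeat: F = (-17.516563, 92.987218), J = [[43.494272, 25.015188], [-40.361930, 49.346269]].
Δ = (1.0109, -1.0575), so (u, v)₂ = (-3.1570, 1.1944).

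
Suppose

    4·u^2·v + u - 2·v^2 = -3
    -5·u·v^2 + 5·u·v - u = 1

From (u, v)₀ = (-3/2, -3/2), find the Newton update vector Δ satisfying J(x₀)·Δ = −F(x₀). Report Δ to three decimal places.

(0.240, 0.796)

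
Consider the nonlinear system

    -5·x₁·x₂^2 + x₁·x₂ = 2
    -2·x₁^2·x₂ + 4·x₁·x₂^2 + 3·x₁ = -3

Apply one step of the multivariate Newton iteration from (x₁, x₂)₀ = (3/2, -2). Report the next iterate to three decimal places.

(0.704, -1.445)

At (3/2, -2): F = (-35.000, 40.500).
Jacobian J = [[-5·x₂^2 + x₂, -10·x₁·x₂ + x₁], [-4·x₁·x₂ + 4·x₂^2 + 3, -2·x₁^2 + 8·x₁·x₂]].
At the point, J = [[-22.000, 31.500], [31.000, -28.500]] (det J = -349.500).
Solving J·Δ = −F gives Δ = (-0.796, 0.555).
Then the next iterate is (x₁, x₂)₁ = (0.704, -1.445).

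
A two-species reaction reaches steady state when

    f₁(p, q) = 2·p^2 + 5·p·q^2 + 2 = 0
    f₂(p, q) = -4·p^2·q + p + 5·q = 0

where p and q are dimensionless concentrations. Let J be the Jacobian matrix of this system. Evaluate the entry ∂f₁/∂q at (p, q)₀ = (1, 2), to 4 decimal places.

20.0000

∂f₁/∂q = 10·p·q.
At (1, 2) this is 20.0000.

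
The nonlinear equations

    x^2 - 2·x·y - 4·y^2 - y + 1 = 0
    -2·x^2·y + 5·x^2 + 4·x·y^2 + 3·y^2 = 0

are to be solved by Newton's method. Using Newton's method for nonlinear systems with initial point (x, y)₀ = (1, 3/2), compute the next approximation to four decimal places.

(0.7287, 0.7514)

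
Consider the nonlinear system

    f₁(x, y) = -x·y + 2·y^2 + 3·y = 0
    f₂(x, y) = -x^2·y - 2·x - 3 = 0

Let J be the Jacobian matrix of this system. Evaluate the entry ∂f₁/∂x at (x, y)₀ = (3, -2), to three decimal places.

2.000

∂f₁/∂x = -y.
At (3, -2) this is 2.000.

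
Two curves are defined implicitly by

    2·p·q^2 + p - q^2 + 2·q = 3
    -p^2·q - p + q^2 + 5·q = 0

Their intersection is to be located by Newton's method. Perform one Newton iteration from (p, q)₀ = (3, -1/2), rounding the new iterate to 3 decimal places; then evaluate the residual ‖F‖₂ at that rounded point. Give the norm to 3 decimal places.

7.113

At (3, -1/2): F = (0.250, -0.750).
Jacobian J = [[2·q^2 + 1, 4·p·q - 2·q + 2], [-2·p·q - 1, -p^2 + 2·q + 5]].
At the point, J = [[1.500, -3.000], [2.000, -5.000]] (det J = -1.500).
Solving J·Δ = −F gives Δ = (-2.333, -1.083).
Then the next iterate is (p, q)₁ = (0.667, -1.583).
Re-evaluating at (0.667, -1.583): F = (-4.66203, -5.37185), so ‖F‖₂ = 7.113.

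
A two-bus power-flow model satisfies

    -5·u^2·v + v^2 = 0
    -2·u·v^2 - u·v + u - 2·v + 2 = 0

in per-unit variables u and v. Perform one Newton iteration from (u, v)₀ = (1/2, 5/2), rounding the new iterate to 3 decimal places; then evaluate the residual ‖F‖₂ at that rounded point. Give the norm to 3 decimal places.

At (1/2, 5/2): F = (3.125, -10.000).
Jacobian J = [[-10·u·v, -5·u^2 + 2·v], [-2·v^2 - v + 1, -4·u·v - u - 2]].
At the point, J = [[-12.500, 3.750], [-14.000, -7.500]] (det J = 146.250).
Solving J·Δ = −F gives Δ = (-0.096, -1.154).
Then the next iterate is (u, v)₁ = (0.404, 1.346).
Re-evaluating at (0.404, 1.346): F = (0.71327, -2.29565), so ‖F‖₂ = 2.404.

2.404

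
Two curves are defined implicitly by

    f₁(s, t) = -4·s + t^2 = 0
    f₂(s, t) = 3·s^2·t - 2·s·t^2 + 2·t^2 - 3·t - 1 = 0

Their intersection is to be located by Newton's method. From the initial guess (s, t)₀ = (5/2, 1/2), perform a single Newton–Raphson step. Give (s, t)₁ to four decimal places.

At (5/2, 1/2): F = (-9.7500, 6.1250).
Jacobian J = [[-4, 2·t], [6·s·t - 2·t^2, 3·s^2 - 4·s·t + 4·t - 3]].
At the point, J = [[-4.0000, 1.0000], [7.0000, 12.7500]] (det J = -58.0000).
Solving J·Δ = −F gives Δ = (-2.2489, 0.7543).
Then the next iterate is (s, t)₁ = (0.2511, 1.2543).

(0.2511, 1.2543)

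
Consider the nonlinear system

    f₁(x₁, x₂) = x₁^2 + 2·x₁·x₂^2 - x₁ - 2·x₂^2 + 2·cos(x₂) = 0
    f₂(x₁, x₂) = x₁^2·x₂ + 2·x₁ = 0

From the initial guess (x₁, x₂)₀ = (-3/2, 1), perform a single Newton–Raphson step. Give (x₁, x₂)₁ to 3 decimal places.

(-2.065, 1.082)

At (-3/2, 1): F = (-0.16940, -0.750).
Jacobian J = [[2·x₁ + 2·x₂^2 - 1, 4·x₁·x₂ - 4·x₂ - 2·sin(x₂)], [2·x₁·x₂ + 2, x₁^2]].
At the point, J = [[-2.000, -11.68294], [-1.000, 2.250]] (det J = -16.18294).
Solving J·Δ = −F gives Δ = (-0.565, 0.082).
Then the next iterate is (x₁, x₂)₁ = (-2.065, 1.082).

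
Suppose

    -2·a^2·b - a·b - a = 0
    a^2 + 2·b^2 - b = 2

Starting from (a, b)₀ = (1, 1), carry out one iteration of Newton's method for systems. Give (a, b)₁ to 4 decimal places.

(0.0000, 1.6667)

At (1, 1): F = (-4.0000, 0.0000).
Jacobian J = [[-4·a·b - b - 1, -2·a^2 - a], [2·a, 4·b - 1]].
At the point, J = [[-6.0000, -3.0000], [2.0000, 3.0000]] (det J = -12.0000).
Solving J·Δ = −F gives Δ = (-1.0000, 0.6667).
Then the next iterate is (a, b)₁ = (0.0000, 1.6667).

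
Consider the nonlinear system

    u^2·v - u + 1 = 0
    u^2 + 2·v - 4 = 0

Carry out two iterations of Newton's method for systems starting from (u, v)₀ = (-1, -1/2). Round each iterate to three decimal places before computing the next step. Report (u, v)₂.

(-3.029, -1.506)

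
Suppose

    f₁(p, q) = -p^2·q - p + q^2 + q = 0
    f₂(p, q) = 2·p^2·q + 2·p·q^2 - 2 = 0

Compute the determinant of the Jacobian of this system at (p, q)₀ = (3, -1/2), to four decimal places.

J = [[-2·p·q - 1, -p^2 + 2·q + 1], [4·p·q + 2·q^2, 2·p^2 + 4·p·q]].
At the point, J = [[2.0000, -9.0000], [-5.5000, 12.0000]].
det J = -25.5000.

-25.5000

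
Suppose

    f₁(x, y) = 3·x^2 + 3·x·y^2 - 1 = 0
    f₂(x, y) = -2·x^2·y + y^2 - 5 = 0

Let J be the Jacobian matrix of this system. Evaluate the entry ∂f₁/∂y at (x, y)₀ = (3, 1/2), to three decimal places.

9.000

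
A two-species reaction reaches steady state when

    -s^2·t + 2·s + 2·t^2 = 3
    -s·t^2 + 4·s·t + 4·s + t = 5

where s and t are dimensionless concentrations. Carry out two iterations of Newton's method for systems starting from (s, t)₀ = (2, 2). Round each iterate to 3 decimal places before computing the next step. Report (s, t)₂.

(1.444, 0.015)

At (2, 2): F = (1.000, 13.000).
Jacobian J = [[-2·s·t + 2, -s^2 + 4·t], [-t^2 + 4·t + 4, -2·s·t + 4·s + 1]].
At the point, J = [[-6.000, 4.000], [8.000, 1.000]] (det J = -38.000).
Solving J·Δ = −F gives Δ = (-1.342, -2.263).
Then the next iterate is (s, t)₁ = (0.658, -0.263).
Round to (0.658, -0.263) and repeat: F = (-1.43179, -3.36873), J = [[2.34611, -1.48496], [2.87883, 3.97811]].
Δ = (0.786, 0.278), so (s, t)₂ = (1.444, 0.015).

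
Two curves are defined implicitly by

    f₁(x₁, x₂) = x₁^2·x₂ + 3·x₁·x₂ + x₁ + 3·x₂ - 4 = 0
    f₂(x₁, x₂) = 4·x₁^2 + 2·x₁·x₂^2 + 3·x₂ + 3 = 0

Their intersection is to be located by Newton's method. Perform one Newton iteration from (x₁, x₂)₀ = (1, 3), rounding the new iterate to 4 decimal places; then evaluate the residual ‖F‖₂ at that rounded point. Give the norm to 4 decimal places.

12.1558

At (1, 3): F = (18.0000, 34.0000).
Jacobian J = [[2·x₁·x₂ + 3·x₂ + 1, x₁^2 + 3·x₁ + 3], [8·x₁ + 2·x₂^2, 4·x₁·x₂ + 3]].
At the point, J = [[16.0000, 7.0000], [26.0000, 15.0000]] (det J = 58.0000).
Solving J·Δ = −F gives Δ = (-0.5517, -1.3103).
Then the next iterate is (x₁, x₂)₁ = (0.4483, 1.6897).
Re-evaluating at (0.4483, 1.6897): F = (4.129461, 11.432862), so ‖F‖₂ = 12.1558.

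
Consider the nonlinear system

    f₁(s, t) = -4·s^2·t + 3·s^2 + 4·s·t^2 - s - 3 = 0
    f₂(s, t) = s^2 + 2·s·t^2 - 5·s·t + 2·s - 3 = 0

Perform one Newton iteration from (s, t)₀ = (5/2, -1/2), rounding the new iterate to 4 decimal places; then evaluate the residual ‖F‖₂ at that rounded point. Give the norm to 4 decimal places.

4.8475

At (5/2, -1/2): F = (28.2500, 15.7500).
Jacobian J = [[-8·s·t + 6·s + 4·t^2 - 1, -4·s^2 + 8·s·t], [2·s + 2·t^2 - 5·t + 2, 4·s·t - 5·s]].
At the point, J = [[25.0000, -35.0000], [10.0000, -17.5000]] (det J = -87.5000).
Solving J·Δ = −F gives Δ = (0.6500, 1.2714).
Then the next iterate is (s, t)₁ = (3.1500, 0.7714).
Re-evaluating at (3.1500, 0.7714): F = (0.498364, 4.821815), so ‖F‖₂ = 4.8475.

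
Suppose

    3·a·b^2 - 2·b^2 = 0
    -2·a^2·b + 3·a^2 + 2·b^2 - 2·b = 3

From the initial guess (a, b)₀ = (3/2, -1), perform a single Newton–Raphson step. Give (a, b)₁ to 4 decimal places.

(0.6954, -0.9828)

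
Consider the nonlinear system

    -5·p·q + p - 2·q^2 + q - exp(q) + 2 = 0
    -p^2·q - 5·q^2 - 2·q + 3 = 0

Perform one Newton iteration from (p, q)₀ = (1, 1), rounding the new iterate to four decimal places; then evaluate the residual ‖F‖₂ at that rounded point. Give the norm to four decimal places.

1.6347

At (1, 1): F = (-5.718282, -5.0000).
Jacobian J = [[-5·q + 1, -5·p - 4·q - exp(q) + 1], [-2·p·q, -p^2 - 10·q - 2]].
At the point, J = [[-4.0000, -10.718282], [-2.0000, -13.0000]] (det J = 30.563436).
Solving J·Δ = −F gives Δ = (-0.6788, -0.2802).
Then the next iterate is (p, q)₁ = (0.3212, 0.7198).
Re-evaluating at (0.3212, 0.7198): F = (-1.205245, -1.104422), so ‖F‖₂ = 1.6347.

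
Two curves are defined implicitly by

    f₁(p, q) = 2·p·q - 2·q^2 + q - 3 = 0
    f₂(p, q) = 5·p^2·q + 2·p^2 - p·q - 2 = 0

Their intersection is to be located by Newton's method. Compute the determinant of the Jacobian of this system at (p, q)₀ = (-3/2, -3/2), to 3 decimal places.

J = [[2·q, 2·p - 4·q + 1], [10·p·q + 4·p - q, 5·p^2 - p]].
At the point, J = [[-3.000, 4.000], [18.000, 12.750]].
det J = -110.250.

-110.250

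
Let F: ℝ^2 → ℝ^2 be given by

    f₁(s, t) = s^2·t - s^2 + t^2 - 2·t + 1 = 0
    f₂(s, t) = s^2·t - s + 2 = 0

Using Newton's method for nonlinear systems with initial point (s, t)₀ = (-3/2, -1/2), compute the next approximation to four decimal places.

At (-3/2, -1/2): F = (-1.1250, 2.3750).
Jacobian J = [[2·s·t - 2·s, s^2 + 2·t - 2], [2·s·t - 1, s^2]].
At the point, J = [[4.5000, -0.7500], [0.5000, 2.2500]] (det J = 10.5000).
Solving J·Δ = −F gives Δ = (0.0714, -1.0714).
Then the next iterate is (s, t)₁ = (-1.4286, -1.5714).

(-1.4286, -1.5714)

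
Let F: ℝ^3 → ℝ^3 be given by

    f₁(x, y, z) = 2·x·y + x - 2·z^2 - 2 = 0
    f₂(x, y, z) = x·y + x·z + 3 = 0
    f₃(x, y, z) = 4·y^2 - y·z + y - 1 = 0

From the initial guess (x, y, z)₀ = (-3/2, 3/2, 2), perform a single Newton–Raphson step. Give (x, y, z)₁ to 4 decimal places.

(-2.0653, 0.6417, 0.0392)

At (-3/2, 3/2, 2): F = (-16.0000, -2.2500, 6.5000).
Jacobian J = [[2·y + 1, 2·x, -4·z], [y + z, x, x], [0, 8·y - z + 1, -y]].
At the point, J = [[4.0000, -3.0000, -8.0000], [3.5000, -1.5000, -1.5000], [0.0000, 11.0000, -1.5000]] (det J = -248.7500).
Solving J·Δ = −F gives Δ = (-0.5653, -0.8583, -1.9608).
Then the next iterate is (x, y, z)₁ = (-2.0653, 0.6417, 0.0392).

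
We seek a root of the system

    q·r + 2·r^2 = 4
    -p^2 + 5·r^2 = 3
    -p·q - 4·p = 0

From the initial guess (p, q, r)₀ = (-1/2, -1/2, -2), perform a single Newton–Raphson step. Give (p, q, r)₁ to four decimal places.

(-0.1616, -1.6313, -1.1456)

At (-1/2, -1/2, -2): F = (5.0000, 16.7500, 1.7500).
Jacobian J = [[0, r, q + 4·r], [-2·p, 0, 10·r], [-q - 4, -p, 0]].
At the point, J = [[0.0000, -2.0000, -8.5000], [1.0000, 0.0000, -20.0000], [-3.5000, 0.5000, 0.0000]] (det J = -144.2500).
Solving J·Δ = −F gives Δ = (0.3384, -1.1313, 0.8544).
Then the next iterate is (p, q, r)₁ = (-0.1616, -1.6313, -1.1456).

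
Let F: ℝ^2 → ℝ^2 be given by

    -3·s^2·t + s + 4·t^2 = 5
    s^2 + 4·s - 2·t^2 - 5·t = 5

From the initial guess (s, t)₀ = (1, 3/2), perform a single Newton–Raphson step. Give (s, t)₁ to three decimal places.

At (1, 3/2): F = (0.500, -12.000).
Jacobian J = [[-6·s·t + 1, -3·s^2 + 8·t], [2·s + 4, -4·t - 5]].
At the point, J = [[-8.000, 9.000], [6.000, -11.000]] (det J = 34.000).
Solving J·Δ = −F gives Δ = (-3.015, -2.735).
Then the next iterate is (s, t)₁ = (-2.015, -1.235).

(-2.015, -1.235)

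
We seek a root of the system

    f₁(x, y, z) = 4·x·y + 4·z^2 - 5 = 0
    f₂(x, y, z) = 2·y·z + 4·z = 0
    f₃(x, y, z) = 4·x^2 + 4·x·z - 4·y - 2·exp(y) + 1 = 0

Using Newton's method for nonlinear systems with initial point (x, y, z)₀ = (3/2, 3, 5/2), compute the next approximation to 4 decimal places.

(2.3312, 2.4937, 0.2532)

At (3/2, 3, 5/2): F = (38.0000, 25.0000, -27.171074).
Jacobian J = [[4·y, 4·x, 8·z], [0, 2·z, 2·y + 4], [8·x + 4·z, -2·exp(y) - 4, 4·x]].
At the point, J = [[12.0000, 6.0000, 20.0000], [0.0000, 5.0000, 10.0000], [22.0000, -44.171074, 6.0000]] (det J = 4780.528862).
Solving J·Δ = −F gives Δ = (0.8312, -0.5063, -2.2468).
Then the next iterate is (x, y, z)₁ = (2.3312, 2.4937, 0.2532).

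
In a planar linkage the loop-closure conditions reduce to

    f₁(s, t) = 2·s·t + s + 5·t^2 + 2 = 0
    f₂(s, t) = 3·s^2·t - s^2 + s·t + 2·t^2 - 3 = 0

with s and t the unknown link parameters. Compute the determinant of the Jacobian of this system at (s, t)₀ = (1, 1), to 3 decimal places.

-36.000

J = [[2·t + 1, 2·s + 10·t], [6·s·t - 2·s + t, 3·s^2 + s + 4·t]].
At the point, J = [[3.000, 12.000], [5.000, 8.000]].
det J = -36.000.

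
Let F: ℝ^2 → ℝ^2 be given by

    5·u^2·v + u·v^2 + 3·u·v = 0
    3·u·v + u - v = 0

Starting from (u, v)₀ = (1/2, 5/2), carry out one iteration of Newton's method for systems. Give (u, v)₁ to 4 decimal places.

(0.3671, 1.2599)

At (1/2, 5/2): F = (10.0000, 1.7500).
Jacobian J = [[10·u·v + v^2 + 3·v, 5·u^2 + 2·u·v + 3·u], [3·v + 1, 3·u - 1]].
At the point, J = [[26.2500, 5.2500], [8.5000, 0.5000]] (det J = -31.5000).
Solving J·Δ = −F gives Δ = (-0.1329, -1.2401).
Then the next iterate is (u, v)₁ = (0.3671, 1.2599).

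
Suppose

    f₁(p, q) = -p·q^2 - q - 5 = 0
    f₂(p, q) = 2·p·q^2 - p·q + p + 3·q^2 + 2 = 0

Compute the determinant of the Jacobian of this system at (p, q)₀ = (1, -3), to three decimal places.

169.000

J = [[-q^2, -2·p·q - 1], [2·q^2 - q + 1, 4·p·q - p + 6·q]].
At the point, J = [[-9.000, 5.000], [22.000, -31.000]].
det J = 169.000.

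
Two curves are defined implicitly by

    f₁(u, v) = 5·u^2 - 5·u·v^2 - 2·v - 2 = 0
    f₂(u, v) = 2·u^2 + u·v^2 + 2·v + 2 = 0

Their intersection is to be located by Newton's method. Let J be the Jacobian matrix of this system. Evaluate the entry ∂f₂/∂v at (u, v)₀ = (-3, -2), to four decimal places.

∂f₂/∂v = 2·u·v + 2.
At (-3, -2) this is 14.0000.

14.0000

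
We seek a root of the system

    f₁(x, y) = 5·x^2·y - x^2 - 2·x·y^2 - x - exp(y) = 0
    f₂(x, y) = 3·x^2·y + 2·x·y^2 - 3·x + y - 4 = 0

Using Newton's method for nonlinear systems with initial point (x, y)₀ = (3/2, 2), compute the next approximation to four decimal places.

(1.2383, 1.3427)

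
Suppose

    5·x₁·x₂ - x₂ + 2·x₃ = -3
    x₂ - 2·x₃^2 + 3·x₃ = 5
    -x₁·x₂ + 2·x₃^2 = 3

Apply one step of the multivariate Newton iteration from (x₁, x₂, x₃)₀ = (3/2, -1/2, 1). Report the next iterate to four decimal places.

(14.5476, 4.1905, 1.1905)

At (3/2, -1/2, 1): F = (1.7500, -4.5000, -0.2500).
Jacobian J = [[5·x₂, 5·x₁ - 1, 2], [0, 1, -4·x₃ + 3], [-x₂, -x₁, 4·x₃]].
At the point, J = [[-2.5000, 6.5000, 2.0000], [0.0000, 1.0000, -1.0000], [0.5000, -1.5000, 4.0000]] (det J = -10.5000).
Solving J·Δ = −F gives Δ = (13.0476, 4.6905, 0.1905).
Then the next iterate is (x₁, x₂, x₃)₁ = (14.5476, 4.1905, 1.1905).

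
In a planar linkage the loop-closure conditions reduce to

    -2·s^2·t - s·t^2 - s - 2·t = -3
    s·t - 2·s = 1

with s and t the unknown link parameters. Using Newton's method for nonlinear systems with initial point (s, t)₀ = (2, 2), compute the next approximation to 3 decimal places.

(0.286, 2.500)

At (2, 2): F = (-27.000, -1.000).
Jacobian J = [[-4·s·t - t^2 - 1, -2·s^2 - 2·s·t - 2], [t - 2, s]].
At the point, J = [[-21.000, -18.000], [0.000, 2.000]] (det J = -42.000).
Solving J·Δ = −F gives Δ = (-1.714, 0.500).
Then the next iterate is (s, t)₁ = (0.286, 2.500).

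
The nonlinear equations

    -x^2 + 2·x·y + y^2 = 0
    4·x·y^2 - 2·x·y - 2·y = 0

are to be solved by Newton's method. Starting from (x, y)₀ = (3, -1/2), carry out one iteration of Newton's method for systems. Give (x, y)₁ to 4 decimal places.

(1.4615, -0.3038)

At (3, -1/2): F = (-11.7500, 7.0000).
Jacobian J = [[-2·x + 2·y, 2·x + 2·y], [4·y^2 - 2·y, 8·x·y - 2·x - 2]].
At the point, J = [[-7.0000, 5.0000], [2.0000, -20.0000]] (det J = 130.0000).
Solving J·Δ = −F gives Δ = (-1.5385, 0.1962).
Then the next iterate is (x, y)₁ = (1.4615, -0.3038).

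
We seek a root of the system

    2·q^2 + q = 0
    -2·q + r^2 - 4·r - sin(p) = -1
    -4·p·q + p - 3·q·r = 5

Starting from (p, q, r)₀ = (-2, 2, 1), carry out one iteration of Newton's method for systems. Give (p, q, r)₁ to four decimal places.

(-1.2665, 0.8889, -0.2816)

At (-2, 2, 1): F = (10.0000, -5.090703, 3.0000).
Jacobian J = [[0, 4·q + 1, 0], [-cos(p), -2, 2·r - 4], [-4·q + 1, -4·p - 3·r, -3·q]].
At the point, J = [[0.0000, 9.0000, 0.0000], [0.416147, -2.0000, -2.0000], [-7.0000, 5.0000, -6.0000]] (det J = 148.471929).
Solving J·Δ = −F gives Δ = (0.7335, -1.1111, -1.2816).
Then the next iterate is (p, q, r)₁ = (-1.2665, 0.8889, -0.2816).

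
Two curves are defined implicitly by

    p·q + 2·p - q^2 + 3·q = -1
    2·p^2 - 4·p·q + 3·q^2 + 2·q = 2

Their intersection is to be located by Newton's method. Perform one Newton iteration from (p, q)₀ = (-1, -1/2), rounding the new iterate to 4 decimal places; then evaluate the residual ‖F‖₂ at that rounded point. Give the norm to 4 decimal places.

1.7788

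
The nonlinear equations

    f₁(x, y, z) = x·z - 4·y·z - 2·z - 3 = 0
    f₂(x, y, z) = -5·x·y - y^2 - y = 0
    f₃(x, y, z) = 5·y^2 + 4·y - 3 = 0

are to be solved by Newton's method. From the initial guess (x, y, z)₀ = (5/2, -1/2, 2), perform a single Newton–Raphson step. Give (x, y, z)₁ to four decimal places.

At (5/2, -1/2, 2): F = (2.0000, 6.5000, -3.7500).
Jacobian J = [[z, -4·z, x - 4·y - 2], [-5·y, -5·x - 2·y - 1, 0], [0, 10·y + 4, 0]].
At the point, J = [[2.0000, -8.0000, 2.5000], [2.5000, -12.5000, 0.0000], [0.0000, -1.0000, 0.0000]] (det J = -6.2500).
Solving J·Δ = −F gives Δ = (-21.3500, -3.7500, 4.2800).
Then the next iterate is (x, y, z)₁ = (-18.8500, -4.2500, 6.2800).

(-18.8500, -4.2500, 6.2800)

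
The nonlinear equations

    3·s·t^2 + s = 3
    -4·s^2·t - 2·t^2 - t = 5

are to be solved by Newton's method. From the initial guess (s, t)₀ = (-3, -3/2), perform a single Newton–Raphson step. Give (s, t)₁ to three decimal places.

(-2.415, -0.696)

At (-3, -3/2): F = (-26.250, 46.000).
Jacobian J = [[3·t^2 + 1, 6·s·t], [-8·s·t, -4·s^2 - 4·t - 1]].
At the point, J = [[7.750, 27.000], [-36.000, -31.000]] (det J = 731.750).
Solving J·Δ = −F gives Δ = (0.585, 0.804).
Then the next iterate is (s, t)₁ = (-2.415, -0.696).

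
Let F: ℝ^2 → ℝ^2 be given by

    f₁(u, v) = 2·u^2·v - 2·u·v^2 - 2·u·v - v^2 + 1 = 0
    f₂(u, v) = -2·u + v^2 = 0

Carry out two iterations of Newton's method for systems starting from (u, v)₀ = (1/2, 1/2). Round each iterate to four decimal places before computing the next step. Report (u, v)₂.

At (1/2, 1/2): F = (0.2500, -0.7500).
Jacobian J = [[4·u·v - 2·v^2 - 2·v, 2·u^2 - 4·u·v - 2·u - 2·v], [-2, 2·v]].
At the point, J = [[-0.5000, -2.5000], [-2.0000, 1.0000]] (det J = -5.5000).
Solving J·Δ = −F gives Δ = (-0.2955, 0.1591).
Then the next iterate is (u, v)₁ = (0.2045, 0.6591).
Round to (0.2045, 0.6591) and repeat: F = (0.173468, 0.025413), J = [[-1.647882, -2.182703], [-2.0000, 1.3182]].
Δ = (0.0435, 0.0467), so (u, v)₂ = (0.2480, 0.7058).

(0.2480, 0.7058)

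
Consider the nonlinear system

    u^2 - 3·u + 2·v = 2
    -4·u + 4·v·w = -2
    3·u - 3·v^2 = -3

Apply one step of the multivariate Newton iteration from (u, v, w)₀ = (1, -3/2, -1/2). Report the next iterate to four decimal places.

At (1, -3/2, -1/2): F = (-7.0000, 1.0000, -0.7500).
Jacobian J = [[2·u - 3, 2, 0], [-4, 4·w, 4·v], [3, -6·v, 0]].
At the point, J = [[-1.0000, 2.0000, 0.0000], [-4.0000, -2.0000, -6.0000], [3.0000, 9.0000, 0.0000]] (det J = -90.0000).
Solving J·Δ = −F gives Δ = (-4.1000, 1.4500, 2.4167).
Then the next iterate is (u, v, w)₁ = (-3.1000, -0.0500, 1.9167).

(-3.1000, -0.0500, 1.9167)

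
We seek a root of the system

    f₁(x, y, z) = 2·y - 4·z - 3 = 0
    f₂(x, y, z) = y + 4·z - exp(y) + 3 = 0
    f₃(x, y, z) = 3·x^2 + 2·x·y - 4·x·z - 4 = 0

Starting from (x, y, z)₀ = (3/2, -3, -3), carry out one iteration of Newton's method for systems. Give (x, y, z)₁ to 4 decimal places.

(1.0167, 0.0675, -0.7162)

At (3/2, -3, -3): F = (3.0000, -12.049787, 11.7500).
Jacobian J = [[0, 2, -4], [0, -exp(y) + 1, 4], [6·x + 2·y - 4·z, 2·x, -4·x]].
At the point, J = [[0.0000, 2.0000, -4.0000], [0.0000, 0.950213, 4.0000], [15.0000, 3.0000, -6.0000]] (det J = 177.012776).
Solving J·Δ = −F gives Δ = (-0.4833, 3.0675, 2.2838).
Then the next iterate is (x, y, z)₁ = (1.0167, 0.0675, -0.7162).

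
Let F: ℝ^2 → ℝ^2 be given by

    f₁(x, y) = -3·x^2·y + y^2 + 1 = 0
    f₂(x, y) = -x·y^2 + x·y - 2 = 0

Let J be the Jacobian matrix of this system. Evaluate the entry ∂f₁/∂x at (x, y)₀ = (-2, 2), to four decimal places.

∂f₁/∂x = -6·x·y.
At (-2, 2) this is 24.0000.

24.0000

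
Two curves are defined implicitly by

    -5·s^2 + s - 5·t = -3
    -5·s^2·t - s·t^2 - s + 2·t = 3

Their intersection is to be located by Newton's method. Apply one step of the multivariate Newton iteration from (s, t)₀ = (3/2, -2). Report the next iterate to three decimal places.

(1.327, -0.867)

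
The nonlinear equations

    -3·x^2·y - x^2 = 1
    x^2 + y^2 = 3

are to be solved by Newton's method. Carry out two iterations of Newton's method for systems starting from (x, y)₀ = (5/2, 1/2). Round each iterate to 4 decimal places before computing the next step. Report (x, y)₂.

(1.7423, -0.3691)

At (5/2, 1/2): F = (-16.6250, 3.5000).
Jacobian J = [[-6·x·y - 2·x, -3·x^2], [2·x, 2·y]].
At the point, J = [[-12.5000, -18.7500], [5.0000, 1.0000]] (det J = 81.2500).
Solving J·Δ = −F gives Δ = (-0.6031, -0.4846).
Then the next iterate is (x, y)₁ = (1.8969, 0.0154).
Round to (1.8969, 0.0154) and repeat: F = (-4.764468, 0.598467), J = [[-3.969074, -10.794689], [3.7938, 0.0308]].
Δ = (-0.1546, -0.3845), so (x, y)₂ = (1.7423, -0.3691).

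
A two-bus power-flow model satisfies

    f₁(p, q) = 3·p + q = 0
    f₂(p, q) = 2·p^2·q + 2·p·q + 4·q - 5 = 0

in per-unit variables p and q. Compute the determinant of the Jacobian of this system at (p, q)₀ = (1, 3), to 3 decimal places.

J = [[3, 1], [4·p·q + 2·q, 2·p^2 + 2·p + 4]].
At the point, J = [[3.000, 1.000], [18.000, 8.000]].
det J = 6.000.

6.000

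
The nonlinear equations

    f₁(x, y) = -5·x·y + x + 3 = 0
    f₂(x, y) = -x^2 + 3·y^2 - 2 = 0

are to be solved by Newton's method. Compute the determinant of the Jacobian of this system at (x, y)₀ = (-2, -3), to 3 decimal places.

J = [[-5·y + 1, -5·x], [-2·x, 6·y]].
At the point, J = [[16.000, 10.000], [4.000, -18.000]].
det J = -328.000.

-328.000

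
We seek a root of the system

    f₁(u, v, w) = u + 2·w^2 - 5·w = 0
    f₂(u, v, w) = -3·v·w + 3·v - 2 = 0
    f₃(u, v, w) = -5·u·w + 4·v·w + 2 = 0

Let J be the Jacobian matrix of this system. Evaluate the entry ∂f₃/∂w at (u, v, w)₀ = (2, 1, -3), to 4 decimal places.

-6.0000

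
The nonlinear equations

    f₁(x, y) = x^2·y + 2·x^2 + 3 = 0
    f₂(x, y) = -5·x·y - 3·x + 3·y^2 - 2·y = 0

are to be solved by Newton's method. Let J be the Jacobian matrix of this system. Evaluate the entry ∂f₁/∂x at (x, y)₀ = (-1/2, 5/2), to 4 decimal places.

∂f₁/∂x = 2·x·y + 4·x.
At (-1/2, 5/2) this is -4.5000.

-4.5000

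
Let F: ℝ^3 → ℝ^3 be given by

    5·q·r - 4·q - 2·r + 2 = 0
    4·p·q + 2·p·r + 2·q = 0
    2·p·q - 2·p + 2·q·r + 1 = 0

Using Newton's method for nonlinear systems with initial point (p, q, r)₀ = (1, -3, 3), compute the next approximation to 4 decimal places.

(0.4126, -1.2413, 1.9615)

At (1, -3, 3): F = (-37.0000, -12.0000, -25.0000).
Jacobian J = [[0, 5·r - 4, 5·q - 2], [4·q + 2·r, 4·p + 2, 2·p], [2·q - 2, 2·p + 2·r, 2·q]].
At the point, J = [[0.0000, 11.0000, -17.0000], [-6.0000, 6.0000, 2.0000], [-8.0000, 8.0000, -6.0000]] (det J = -572.0000).
Solving J·Δ = −F gives Δ = (-0.5874, 1.7587, -1.0385).
Then the next iterate is (p, q, r)₁ = (0.4126, -1.2413, 1.9615).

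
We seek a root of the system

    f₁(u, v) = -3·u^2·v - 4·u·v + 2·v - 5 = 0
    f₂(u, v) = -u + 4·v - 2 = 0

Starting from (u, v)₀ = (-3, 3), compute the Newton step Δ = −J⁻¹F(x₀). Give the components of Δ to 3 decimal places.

At (-3, 3): F = (-44.000, 13.000).
Jacobian J = [[-6·u·v - 4·v, -3·u^2 - 4·u + 2], [-1, 4]].
At the point, J = [[42.000, -13.000], [-1.000, 4.000]] (det J = 155.000).
Solving J·Δ = −F gives Δ = (0.045, -3.239).

(0.045, -3.239)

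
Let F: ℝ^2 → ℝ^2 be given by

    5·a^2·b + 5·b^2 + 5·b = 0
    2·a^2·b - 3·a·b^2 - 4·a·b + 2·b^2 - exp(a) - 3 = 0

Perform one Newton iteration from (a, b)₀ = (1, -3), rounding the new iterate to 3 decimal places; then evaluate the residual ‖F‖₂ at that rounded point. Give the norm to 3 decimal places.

At (1, -3): F = (15.000, -8.71828).
Jacobian J = [[10·a·b, 5·a^2 + 10·b + 5], [4·a·b - 3·b^2 - 4·b - exp(a), 2·a^2 - 6·a·b - 4·a + 4·b]].
At the point, J = [[-30.000, -20.000], [-29.71828, 4.000]] (det J = -714.36564).
Solving J·Δ = −F gives Δ = (-0.160, 0.990).
Then the next iterate is (a, b)₁ = (0.840, -2.010).
Re-evaluating at (0.840, -2.010): F = (3.05922, -3.50013), so ‖F‖₂ = 4.649.

4.649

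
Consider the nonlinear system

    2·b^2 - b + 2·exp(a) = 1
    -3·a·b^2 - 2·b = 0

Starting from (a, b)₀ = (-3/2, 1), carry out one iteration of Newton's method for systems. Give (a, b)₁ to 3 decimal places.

(-1.139, 0.798)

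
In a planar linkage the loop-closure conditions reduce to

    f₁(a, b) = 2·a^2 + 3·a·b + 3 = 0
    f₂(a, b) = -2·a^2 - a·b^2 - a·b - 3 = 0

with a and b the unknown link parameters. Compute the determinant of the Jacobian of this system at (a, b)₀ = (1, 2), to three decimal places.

-20.000

J = [[4·a + 3·b, 3·a], [-4·a - b^2 - b, -2·a·b - a]].
At the point, J = [[10.000, 3.000], [-10.000, -5.000]].
det J = -20.000.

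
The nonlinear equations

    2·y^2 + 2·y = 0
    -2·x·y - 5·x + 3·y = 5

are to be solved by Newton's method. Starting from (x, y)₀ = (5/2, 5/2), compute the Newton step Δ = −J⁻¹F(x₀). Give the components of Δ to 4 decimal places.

(-1.9583, -1.4583)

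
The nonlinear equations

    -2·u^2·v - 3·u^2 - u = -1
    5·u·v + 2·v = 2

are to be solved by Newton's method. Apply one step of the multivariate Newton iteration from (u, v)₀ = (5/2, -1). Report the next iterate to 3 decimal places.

(0.369, -0.597)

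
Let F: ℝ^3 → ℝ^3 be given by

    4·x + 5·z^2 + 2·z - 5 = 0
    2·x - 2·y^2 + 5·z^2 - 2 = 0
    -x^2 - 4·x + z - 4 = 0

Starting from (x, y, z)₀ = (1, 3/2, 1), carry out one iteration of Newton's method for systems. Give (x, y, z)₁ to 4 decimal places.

(-0.3421, 1.0482, 0.9474)

At (1, 3/2, 1): F = (6.0000, 0.5000, -8.0000).
Jacobian J = [[4, 0, 10·z + 2], [2, -4·y, 10·z], [-2·x - 4, 0, 1]].
At the point, J = [[4.0000, 0.0000, 12.0000], [2.0000, -6.0000, 10.0000], [-6.0000, 0.0000, 1.0000]] (det J = -456.0000).
Solving J·Δ = −F gives Δ = (-1.3421, -0.4518, -0.0526).
Then the next iterate is (x, y, z)₁ = (-0.3421, 1.0482, 0.9474).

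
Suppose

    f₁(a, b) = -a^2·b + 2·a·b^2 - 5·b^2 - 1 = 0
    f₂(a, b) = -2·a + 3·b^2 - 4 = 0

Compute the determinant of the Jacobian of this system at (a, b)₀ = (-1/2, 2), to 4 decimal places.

71.5000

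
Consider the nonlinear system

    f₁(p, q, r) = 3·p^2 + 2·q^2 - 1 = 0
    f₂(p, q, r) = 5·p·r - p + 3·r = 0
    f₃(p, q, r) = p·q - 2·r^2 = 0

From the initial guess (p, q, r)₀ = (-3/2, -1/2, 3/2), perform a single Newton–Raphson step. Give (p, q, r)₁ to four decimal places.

At (-3/2, -1/2, 3/2): F = (6.2500, -5.2500, -3.7500).
Jacobian J = [[6·p, 4·q, 0], [5·r - 1, 0, 5·p + 3], [q, p, -4·r]].
At the point, J = [[-9.0000, -2.0000, 0.0000], [6.5000, 0.0000, -4.5000], [-0.5000, -1.5000, -6.0000]] (det J = -21.7500).
Solving J·Δ = −F gives Δ = (-0.5948, 5.8017, -2.0259).
Then the next iterate is (p, q, r)₁ = (-2.0948, 5.3017, -0.5259).

(-2.0948, 5.3017, -0.5259)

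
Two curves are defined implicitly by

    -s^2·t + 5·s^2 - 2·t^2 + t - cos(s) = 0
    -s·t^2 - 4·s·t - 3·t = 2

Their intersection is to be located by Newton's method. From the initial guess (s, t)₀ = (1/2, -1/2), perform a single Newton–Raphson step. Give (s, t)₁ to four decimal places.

At (1/2, -1/2): F = (-0.502583, 0.3750).
Jacobian J = [[-2·s·t + 10·s + sin(s), -s^2 - 4·t + 1], [-t^2 - 4·t, -2·s·t - 4·s - 3]].
At the point, J = [[5.979426, 2.7500], [1.7500, -4.5000]] (det J = -31.719915).
Solving J·Δ = −F gives Δ = (0.0388, 0.0984).
Then the next iterate is (s, t)₁ = (0.5388, -0.4016).

(0.5388, -0.4016)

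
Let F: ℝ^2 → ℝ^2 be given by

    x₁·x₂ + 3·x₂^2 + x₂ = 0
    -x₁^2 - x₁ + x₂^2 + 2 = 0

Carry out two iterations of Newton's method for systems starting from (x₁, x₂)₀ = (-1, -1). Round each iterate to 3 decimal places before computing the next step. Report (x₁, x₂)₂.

(-2.059, -0.099)

At (-1, -1): F = (3.000, 3.000).
Jacobian J = [[x₂, x₁ + 6·x₂ + 1], [-2·x₁ - 1, 2·x₂]].
At the point, J = [[-1.000, -6.000], [1.000, -2.000]] (det J = 8.000).
Solving J·Δ = −F gives Δ = (-1.500, 0.750).
Then the next iterate is (x₁, x₂)₁ = (-2.500, -0.250).
Round to (-2.500, -0.250) and repeat: F = (0.56250, -1.68750), J = [[-0.250, -3.000], [4.000, -0.500]].
Δ = (0.441, 0.151), so (x₁, x₂)₂ = (-2.059, -0.099).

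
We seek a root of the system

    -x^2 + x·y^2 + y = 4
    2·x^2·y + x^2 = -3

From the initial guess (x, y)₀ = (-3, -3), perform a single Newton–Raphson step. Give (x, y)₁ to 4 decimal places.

(-2.9200, -0.8000)

At (-3, -3): F = (-43.0000, -42.0000).
Jacobian J = [[-2·x + y^2, 2·x·y + 1], [4·x·y + 2·x, 2·x^2]].
At the point, J = [[15.0000, 19.0000], [30.0000, 18.0000]] (det J = -300.0000).
Solving J·Δ = −F gives Δ = (0.0800, 2.2000).
Then the next iterate is (x, y)₁ = (-2.9200, -0.8000).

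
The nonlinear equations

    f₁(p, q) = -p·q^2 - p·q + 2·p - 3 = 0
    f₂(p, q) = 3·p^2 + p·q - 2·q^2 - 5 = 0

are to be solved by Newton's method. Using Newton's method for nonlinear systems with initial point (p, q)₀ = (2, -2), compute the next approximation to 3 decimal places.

(2.000, -1.500)

At (2, -2): F = (-3.000, -5.000).
Jacobian J = [[-q^2 - q + 2, -2·p·q - p], [6·p + q, p - 4·q]].
At the point, J = [[0.000, 6.000], [10.000, 10.000]] (det J = -60.000).
Solving J·Δ = −F gives Δ = (0.000, 0.500).
Then the next iterate is (p, q)₁ = (2.000, -1.500).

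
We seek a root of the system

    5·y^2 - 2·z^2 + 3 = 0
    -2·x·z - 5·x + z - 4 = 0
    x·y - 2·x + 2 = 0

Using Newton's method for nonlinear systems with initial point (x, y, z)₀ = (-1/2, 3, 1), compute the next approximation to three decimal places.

(-3.478, 0.043, -9.674)

At (-1/2, 3, 1): F = (46.000, 0.500, 1.500).
Jacobian J = [[0, 10·y, -4·z], [-2·z - 5, 0, -2·x + 1], [y - 2, x, 0]].
At the point, J = [[0.000, 30.000, -4.000], [-7.000, 0.000, 2.000], [1.000, -0.500, 0.000]] (det J = 46.000).
Solving J·Δ = −F gives Δ = (-2.978, -2.957, -10.674).
Then the next iterate is (x, y, z)₁ = (-3.478, 0.043, -9.674).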